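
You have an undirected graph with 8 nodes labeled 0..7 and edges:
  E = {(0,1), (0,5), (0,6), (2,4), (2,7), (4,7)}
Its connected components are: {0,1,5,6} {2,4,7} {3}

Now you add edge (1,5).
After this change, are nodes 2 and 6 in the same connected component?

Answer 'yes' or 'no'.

Answer: no

Derivation:
Initial components: {0,1,5,6} {2,4,7} {3}
Adding edge (1,5): both already in same component {0,1,5,6}. No change.
New components: {0,1,5,6} {2,4,7} {3}
Are 2 and 6 in the same component? no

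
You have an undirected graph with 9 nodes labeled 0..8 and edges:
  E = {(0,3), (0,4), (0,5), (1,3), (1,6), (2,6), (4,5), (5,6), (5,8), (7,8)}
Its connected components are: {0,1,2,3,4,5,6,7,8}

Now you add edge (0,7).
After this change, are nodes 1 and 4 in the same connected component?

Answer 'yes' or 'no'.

Answer: yes

Derivation:
Initial components: {0,1,2,3,4,5,6,7,8}
Adding edge (0,7): both already in same component {0,1,2,3,4,5,6,7,8}. No change.
New components: {0,1,2,3,4,5,6,7,8}
Are 1 and 4 in the same component? yes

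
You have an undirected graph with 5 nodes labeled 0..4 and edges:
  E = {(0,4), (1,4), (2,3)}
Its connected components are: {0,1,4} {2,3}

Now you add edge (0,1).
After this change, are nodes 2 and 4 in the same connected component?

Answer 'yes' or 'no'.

Initial components: {0,1,4} {2,3}
Adding edge (0,1): both already in same component {0,1,4}. No change.
New components: {0,1,4} {2,3}
Are 2 and 4 in the same component? no

Answer: no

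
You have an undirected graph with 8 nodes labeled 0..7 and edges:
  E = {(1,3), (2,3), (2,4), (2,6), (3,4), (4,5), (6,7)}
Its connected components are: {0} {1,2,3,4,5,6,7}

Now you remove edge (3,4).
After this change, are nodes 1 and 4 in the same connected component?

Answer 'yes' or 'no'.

Initial components: {0} {1,2,3,4,5,6,7}
Removing edge (3,4): not a bridge — component count unchanged at 2.
New components: {0} {1,2,3,4,5,6,7}
Are 1 and 4 in the same component? yes

Answer: yes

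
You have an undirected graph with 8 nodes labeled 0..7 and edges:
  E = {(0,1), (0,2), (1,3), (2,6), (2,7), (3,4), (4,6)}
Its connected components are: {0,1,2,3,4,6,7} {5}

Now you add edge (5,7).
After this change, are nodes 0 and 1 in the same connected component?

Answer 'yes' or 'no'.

Initial components: {0,1,2,3,4,6,7} {5}
Adding edge (5,7): merges {5} and {0,1,2,3,4,6,7}.
New components: {0,1,2,3,4,5,6,7}
Are 0 and 1 in the same component? yes

Answer: yes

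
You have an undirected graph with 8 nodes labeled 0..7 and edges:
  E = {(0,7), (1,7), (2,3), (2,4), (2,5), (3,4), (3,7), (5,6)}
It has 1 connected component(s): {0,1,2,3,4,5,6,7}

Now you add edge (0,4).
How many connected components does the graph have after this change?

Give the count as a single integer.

Initial component count: 1
Add (0,4): endpoints already in same component. Count unchanged: 1.
New component count: 1

Answer: 1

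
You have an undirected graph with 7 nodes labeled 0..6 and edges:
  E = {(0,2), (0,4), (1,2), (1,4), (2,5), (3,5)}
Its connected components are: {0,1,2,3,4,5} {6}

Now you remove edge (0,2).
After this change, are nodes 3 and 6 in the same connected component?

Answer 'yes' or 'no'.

Answer: no

Derivation:
Initial components: {0,1,2,3,4,5} {6}
Removing edge (0,2): not a bridge — component count unchanged at 2.
New components: {0,1,2,3,4,5} {6}
Are 3 and 6 in the same component? no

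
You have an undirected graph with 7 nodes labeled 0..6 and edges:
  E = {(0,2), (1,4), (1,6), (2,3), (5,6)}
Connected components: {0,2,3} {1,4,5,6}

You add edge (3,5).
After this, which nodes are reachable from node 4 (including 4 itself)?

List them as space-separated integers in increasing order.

Before: nodes reachable from 4: {1,4,5,6}
Adding (3,5): merges 4's component with another. Reachability grows.
After: nodes reachable from 4: {0,1,2,3,4,5,6}

Answer: 0 1 2 3 4 5 6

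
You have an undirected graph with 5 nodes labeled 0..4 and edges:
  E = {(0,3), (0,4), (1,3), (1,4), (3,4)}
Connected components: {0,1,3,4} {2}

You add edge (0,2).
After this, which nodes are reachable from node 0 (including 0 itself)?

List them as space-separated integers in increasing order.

Answer: 0 1 2 3 4

Derivation:
Before: nodes reachable from 0: {0,1,3,4}
Adding (0,2): merges 0's component with another. Reachability grows.
After: nodes reachable from 0: {0,1,2,3,4}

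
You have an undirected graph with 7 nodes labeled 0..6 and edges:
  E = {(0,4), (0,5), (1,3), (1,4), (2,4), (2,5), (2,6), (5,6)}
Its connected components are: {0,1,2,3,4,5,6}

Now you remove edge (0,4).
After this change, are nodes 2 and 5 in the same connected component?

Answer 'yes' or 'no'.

Answer: yes

Derivation:
Initial components: {0,1,2,3,4,5,6}
Removing edge (0,4): not a bridge — component count unchanged at 1.
New components: {0,1,2,3,4,5,6}
Are 2 and 5 in the same component? yes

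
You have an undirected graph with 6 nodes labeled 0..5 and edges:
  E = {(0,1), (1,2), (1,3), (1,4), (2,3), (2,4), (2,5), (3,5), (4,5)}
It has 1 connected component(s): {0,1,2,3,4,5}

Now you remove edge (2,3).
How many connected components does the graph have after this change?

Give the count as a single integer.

Answer: 1

Derivation:
Initial component count: 1
Remove (2,3): not a bridge. Count unchanged: 1.
  After removal, components: {0,1,2,3,4,5}
New component count: 1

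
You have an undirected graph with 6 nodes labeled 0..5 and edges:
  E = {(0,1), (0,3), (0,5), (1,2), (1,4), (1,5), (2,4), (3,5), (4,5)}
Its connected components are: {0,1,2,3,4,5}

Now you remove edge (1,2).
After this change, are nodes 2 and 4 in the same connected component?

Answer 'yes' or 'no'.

Answer: yes

Derivation:
Initial components: {0,1,2,3,4,5}
Removing edge (1,2): not a bridge — component count unchanged at 1.
New components: {0,1,2,3,4,5}
Are 2 and 4 in the same component? yes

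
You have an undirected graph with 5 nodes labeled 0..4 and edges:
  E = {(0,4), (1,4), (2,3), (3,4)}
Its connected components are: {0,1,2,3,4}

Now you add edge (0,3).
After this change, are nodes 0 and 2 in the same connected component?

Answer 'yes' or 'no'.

Initial components: {0,1,2,3,4}
Adding edge (0,3): both already in same component {0,1,2,3,4}. No change.
New components: {0,1,2,3,4}
Are 0 and 2 in the same component? yes

Answer: yes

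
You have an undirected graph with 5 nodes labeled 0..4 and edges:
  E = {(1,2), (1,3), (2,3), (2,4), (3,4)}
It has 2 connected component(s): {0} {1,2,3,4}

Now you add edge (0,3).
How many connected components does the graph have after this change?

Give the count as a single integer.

Answer: 1

Derivation:
Initial component count: 2
Add (0,3): merges two components. Count decreases: 2 -> 1.
New component count: 1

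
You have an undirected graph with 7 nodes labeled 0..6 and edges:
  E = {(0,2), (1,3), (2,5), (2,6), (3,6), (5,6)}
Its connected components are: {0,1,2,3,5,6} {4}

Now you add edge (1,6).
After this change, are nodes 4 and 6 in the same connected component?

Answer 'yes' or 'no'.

Answer: no

Derivation:
Initial components: {0,1,2,3,5,6} {4}
Adding edge (1,6): both already in same component {0,1,2,3,5,6}. No change.
New components: {0,1,2,3,5,6} {4}
Are 4 and 6 in the same component? no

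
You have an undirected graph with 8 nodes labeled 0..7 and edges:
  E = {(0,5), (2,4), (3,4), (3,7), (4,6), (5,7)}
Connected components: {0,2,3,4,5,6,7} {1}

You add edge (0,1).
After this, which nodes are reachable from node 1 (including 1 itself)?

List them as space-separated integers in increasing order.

Before: nodes reachable from 1: {1}
Adding (0,1): merges 1's component with another. Reachability grows.
After: nodes reachable from 1: {0,1,2,3,4,5,6,7}

Answer: 0 1 2 3 4 5 6 7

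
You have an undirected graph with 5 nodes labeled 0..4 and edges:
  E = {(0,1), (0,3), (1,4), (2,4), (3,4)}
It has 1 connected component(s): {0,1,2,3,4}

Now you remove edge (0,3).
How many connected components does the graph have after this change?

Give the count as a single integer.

Initial component count: 1
Remove (0,3): not a bridge. Count unchanged: 1.
  After removal, components: {0,1,2,3,4}
New component count: 1

Answer: 1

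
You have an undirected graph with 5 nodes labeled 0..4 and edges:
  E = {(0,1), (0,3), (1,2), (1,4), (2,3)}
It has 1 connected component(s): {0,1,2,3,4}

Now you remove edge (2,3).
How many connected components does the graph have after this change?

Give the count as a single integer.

Initial component count: 1
Remove (2,3): not a bridge. Count unchanged: 1.
  After removal, components: {0,1,2,3,4}
New component count: 1

Answer: 1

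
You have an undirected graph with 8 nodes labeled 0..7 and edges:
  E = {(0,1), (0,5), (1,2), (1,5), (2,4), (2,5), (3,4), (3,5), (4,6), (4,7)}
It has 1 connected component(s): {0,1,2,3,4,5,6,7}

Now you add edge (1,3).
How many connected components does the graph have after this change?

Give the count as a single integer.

Answer: 1

Derivation:
Initial component count: 1
Add (1,3): endpoints already in same component. Count unchanged: 1.
New component count: 1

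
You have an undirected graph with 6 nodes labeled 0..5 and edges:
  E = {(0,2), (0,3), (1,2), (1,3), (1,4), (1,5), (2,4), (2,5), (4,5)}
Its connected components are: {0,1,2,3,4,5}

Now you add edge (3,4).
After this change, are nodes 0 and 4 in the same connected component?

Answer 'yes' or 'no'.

Initial components: {0,1,2,3,4,5}
Adding edge (3,4): both already in same component {0,1,2,3,4,5}. No change.
New components: {0,1,2,3,4,5}
Are 0 and 4 in the same component? yes

Answer: yes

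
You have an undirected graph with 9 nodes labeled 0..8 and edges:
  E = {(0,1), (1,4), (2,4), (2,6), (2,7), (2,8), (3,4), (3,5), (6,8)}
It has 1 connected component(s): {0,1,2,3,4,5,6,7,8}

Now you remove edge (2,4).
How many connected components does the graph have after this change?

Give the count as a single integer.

Answer: 2

Derivation:
Initial component count: 1
Remove (2,4): it was a bridge. Count increases: 1 -> 2.
  After removal, components: {0,1,3,4,5} {2,6,7,8}
New component count: 2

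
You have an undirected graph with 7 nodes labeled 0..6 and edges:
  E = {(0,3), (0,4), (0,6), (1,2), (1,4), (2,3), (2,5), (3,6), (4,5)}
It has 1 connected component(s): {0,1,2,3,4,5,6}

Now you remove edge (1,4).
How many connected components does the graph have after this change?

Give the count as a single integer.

Initial component count: 1
Remove (1,4): not a bridge. Count unchanged: 1.
  After removal, components: {0,1,2,3,4,5,6}
New component count: 1

Answer: 1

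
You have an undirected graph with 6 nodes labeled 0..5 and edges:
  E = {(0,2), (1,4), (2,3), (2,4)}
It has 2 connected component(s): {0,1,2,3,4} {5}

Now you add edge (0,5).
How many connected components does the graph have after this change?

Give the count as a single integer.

Initial component count: 2
Add (0,5): merges two components. Count decreases: 2 -> 1.
New component count: 1

Answer: 1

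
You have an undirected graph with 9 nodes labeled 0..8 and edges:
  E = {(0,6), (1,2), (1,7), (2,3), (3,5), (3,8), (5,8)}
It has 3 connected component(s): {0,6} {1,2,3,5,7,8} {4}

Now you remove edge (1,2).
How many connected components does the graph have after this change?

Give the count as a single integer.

Answer: 4

Derivation:
Initial component count: 3
Remove (1,2): it was a bridge. Count increases: 3 -> 4.
  After removal, components: {0,6} {1,7} {2,3,5,8} {4}
New component count: 4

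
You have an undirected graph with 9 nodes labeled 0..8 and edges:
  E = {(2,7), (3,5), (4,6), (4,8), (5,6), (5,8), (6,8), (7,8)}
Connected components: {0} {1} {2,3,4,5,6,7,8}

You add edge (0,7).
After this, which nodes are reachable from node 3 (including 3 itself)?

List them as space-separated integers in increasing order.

Before: nodes reachable from 3: {2,3,4,5,6,7,8}
Adding (0,7): merges 3's component with another. Reachability grows.
After: nodes reachable from 3: {0,2,3,4,5,6,7,8}

Answer: 0 2 3 4 5 6 7 8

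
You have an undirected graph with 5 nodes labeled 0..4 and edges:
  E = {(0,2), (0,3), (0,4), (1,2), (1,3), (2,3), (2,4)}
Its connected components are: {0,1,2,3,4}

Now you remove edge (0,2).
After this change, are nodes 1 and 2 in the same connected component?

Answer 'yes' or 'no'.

Answer: yes

Derivation:
Initial components: {0,1,2,3,4}
Removing edge (0,2): not a bridge — component count unchanged at 1.
New components: {0,1,2,3,4}
Are 1 and 2 in the same component? yes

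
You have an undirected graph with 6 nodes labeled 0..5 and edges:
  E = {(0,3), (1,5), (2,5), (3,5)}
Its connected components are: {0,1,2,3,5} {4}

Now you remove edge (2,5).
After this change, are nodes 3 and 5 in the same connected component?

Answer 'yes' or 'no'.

Answer: yes

Derivation:
Initial components: {0,1,2,3,5} {4}
Removing edge (2,5): it was a bridge — component count 2 -> 3.
New components: {0,1,3,5} {2} {4}
Are 3 and 5 in the same component? yes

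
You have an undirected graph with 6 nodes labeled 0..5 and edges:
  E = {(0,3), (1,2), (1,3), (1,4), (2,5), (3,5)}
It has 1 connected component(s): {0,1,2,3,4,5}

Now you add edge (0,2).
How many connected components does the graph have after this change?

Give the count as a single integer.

Answer: 1

Derivation:
Initial component count: 1
Add (0,2): endpoints already in same component. Count unchanged: 1.
New component count: 1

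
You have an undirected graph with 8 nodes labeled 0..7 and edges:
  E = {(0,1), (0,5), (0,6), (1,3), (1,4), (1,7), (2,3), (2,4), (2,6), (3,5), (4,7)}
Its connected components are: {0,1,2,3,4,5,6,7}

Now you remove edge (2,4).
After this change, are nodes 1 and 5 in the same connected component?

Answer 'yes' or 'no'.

Initial components: {0,1,2,3,4,5,6,7}
Removing edge (2,4): not a bridge — component count unchanged at 1.
New components: {0,1,2,3,4,5,6,7}
Are 1 and 5 in the same component? yes

Answer: yes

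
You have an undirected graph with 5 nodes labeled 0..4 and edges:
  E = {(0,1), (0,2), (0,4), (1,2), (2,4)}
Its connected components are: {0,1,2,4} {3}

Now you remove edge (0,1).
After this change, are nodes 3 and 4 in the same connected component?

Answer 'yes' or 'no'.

Initial components: {0,1,2,4} {3}
Removing edge (0,1): not a bridge — component count unchanged at 2.
New components: {0,1,2,4} {3}
Are 3 and 4 in the same component? no

Answer: no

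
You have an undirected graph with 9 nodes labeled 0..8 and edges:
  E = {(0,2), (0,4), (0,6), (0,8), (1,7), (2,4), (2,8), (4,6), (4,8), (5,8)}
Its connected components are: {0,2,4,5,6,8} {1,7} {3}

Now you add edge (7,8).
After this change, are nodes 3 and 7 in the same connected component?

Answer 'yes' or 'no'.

Answer: no

Derivation:
Initial components: {0,2,4,5,6,8} {1,7} {3}
Adding edge (7,8): merges {1,7} and {0,2,4,5,6,8}.
New components: {0,1,2,4,5,6,7,8} {3}
Are 3 and 7 in the same component? no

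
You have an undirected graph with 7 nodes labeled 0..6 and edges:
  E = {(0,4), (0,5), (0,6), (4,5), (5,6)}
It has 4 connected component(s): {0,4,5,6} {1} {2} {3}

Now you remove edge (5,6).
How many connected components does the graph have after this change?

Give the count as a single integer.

Answer: 4

Derivation:
Initial component count: 4
Remove (5,6): not a bridge. Count unchanged: 4.
  After removal, components: {0,4,5,6} {1} {2} {3}
New component count: 4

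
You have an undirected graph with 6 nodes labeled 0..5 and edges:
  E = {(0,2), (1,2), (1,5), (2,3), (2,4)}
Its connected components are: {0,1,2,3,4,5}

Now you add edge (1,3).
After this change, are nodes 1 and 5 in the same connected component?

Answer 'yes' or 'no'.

Answer: yes

Derivation:
Initial components: {0,1,2,3,4,5}
Adding edge (1,3): both already in same component {0,1,2,3,4,5}. No change.
New components: {0,1,2,3,4,5}
Are 1 and 5 in the same component? yes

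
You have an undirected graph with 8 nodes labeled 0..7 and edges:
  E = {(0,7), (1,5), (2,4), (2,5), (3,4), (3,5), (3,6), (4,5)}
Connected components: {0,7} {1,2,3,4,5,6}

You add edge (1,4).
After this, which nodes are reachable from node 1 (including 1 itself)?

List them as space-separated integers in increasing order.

Before: nodes reachable from 1: {1,2,3,4,5,6}
Adding (1,4): both endpoints already in same component. Reachability from 1 unchanged.
After: nodes reachable from 1: {1,2,3,4,5,6}

Answer: 1 2 3 4 5 6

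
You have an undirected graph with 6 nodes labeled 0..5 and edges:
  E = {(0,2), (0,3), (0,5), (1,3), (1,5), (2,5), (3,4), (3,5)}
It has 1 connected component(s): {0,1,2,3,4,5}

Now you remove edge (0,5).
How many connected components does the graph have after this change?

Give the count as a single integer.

Initial component count: 1
Remove (0,5): not a bridge. Count unchanged: 1.
  After removal, components: {0,1,2,3,4,5}
New component count: 1

Answer: 1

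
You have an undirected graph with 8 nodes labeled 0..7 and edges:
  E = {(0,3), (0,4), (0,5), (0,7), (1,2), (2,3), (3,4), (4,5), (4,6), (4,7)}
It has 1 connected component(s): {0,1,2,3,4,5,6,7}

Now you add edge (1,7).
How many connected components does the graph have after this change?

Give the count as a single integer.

Answer: 1

Derivation:
Initial component count: 1
Add (1,7): endpoints already in same component. Count unchanged: 1.
New component count: 1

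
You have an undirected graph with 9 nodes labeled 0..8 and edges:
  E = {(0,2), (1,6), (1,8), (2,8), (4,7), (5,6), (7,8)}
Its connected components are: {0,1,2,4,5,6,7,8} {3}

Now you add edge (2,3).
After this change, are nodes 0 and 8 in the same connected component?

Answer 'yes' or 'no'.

Answer: yes

Derivation:
Initial components: {0,1,2,4,5,6,7,8} {3}
Adding edge (2,3): merges {0,1,2,4,5,6,7,8} and {3}.
New components: {0,1,2,3,4,5,6,7,8}
Are 0 and 8 in the same component? yes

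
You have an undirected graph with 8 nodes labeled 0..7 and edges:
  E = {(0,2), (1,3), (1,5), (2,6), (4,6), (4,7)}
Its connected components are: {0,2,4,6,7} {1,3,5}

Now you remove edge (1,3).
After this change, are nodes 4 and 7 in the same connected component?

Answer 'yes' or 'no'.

Answer: yes

Derivation:
Initial components: {0,2,4,6,7} {1,3,5}
Removing edge (1,3): it was a bridge — component count 2 -> 3.
New components: {0,2,4,6,7} {1,5} {3}
Are 4 and 7 in the same component? yes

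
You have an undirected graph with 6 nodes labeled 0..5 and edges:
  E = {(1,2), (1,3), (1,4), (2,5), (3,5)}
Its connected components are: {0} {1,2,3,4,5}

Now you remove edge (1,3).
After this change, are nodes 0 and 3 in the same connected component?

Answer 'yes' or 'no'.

Answer: no

Derivation:
Initial components: {0} {1,2,3,4,5}
Removing edge (1,3): not a bridge — component count unchanged at 2.
New components: {0} {1,2,3,4,5}
Are 0 and 3 in the same component? no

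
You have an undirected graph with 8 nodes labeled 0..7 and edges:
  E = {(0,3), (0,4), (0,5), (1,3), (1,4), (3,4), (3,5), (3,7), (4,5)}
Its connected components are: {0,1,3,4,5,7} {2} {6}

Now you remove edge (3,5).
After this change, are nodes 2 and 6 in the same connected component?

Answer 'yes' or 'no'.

Initial components: {0,1,3,4,5,7} {2} {6}
Removing edge (3,5): not a bridge — component count unchanged at 3.
New components: {0,1,3,4,5,7} {2} {6}
Are 2 and 6 in the same component? no

Answer: no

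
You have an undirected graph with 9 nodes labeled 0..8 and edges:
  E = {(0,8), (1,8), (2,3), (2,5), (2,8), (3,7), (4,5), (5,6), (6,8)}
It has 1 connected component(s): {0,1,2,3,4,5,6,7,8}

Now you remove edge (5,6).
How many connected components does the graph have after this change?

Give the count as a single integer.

Initial component count: 1
Remove (5,6): not a bridge. Count unchanged: 1.
  After removal, components: {0,1,2,3,4,5,6,7,8}
New component count: 1

Answer: 1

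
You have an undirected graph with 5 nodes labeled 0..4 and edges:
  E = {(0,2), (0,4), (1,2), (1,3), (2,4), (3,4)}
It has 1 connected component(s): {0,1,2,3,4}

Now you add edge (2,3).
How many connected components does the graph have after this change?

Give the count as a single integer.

Initial component count: 1
Add (2,3): endpoints already in same component. Count unchanged: 1.
New component count: 1

Answer: 1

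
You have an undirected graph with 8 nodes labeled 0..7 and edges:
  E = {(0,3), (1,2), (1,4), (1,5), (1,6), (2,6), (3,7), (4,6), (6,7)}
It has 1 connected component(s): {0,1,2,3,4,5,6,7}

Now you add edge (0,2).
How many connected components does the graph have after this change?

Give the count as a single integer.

Initial component count: 1
Add (0,2): endpoints already in same component. Count unchanged: 1.
New component count: 1

Answer: 1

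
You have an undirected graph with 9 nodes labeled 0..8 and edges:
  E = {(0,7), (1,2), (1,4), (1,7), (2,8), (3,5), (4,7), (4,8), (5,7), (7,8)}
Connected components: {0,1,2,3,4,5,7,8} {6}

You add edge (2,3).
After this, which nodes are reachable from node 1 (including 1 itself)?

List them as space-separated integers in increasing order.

Before: nodes reachable from 1: {0,1,2,3,4,5,7,8}
Adding (2,3): both endpoints already in same component. Reachability from 1 unchanged.
After: nodes reachable from 1: {0,1,2,3,4,5,7,8}

Answer: 0 1 2 3 4 5 7 8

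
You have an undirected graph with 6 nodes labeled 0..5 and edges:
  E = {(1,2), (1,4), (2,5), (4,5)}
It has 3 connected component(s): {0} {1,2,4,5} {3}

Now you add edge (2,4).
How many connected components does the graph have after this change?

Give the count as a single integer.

Initial component count: 3
Add (2,4): endpoints already in same component. Count unchanged: 3.
New component count: 3

Answer: 3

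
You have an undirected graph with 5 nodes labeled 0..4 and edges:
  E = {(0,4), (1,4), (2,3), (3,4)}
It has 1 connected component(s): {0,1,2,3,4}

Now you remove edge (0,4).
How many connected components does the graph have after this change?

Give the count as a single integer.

Answer: 2

Derivation:
Initial component count: 1
Remove (0,4): it was a bridge. Count increases: 1 -> 2.
  After removal, components: {0} {1,2,3,4}
New component count: 2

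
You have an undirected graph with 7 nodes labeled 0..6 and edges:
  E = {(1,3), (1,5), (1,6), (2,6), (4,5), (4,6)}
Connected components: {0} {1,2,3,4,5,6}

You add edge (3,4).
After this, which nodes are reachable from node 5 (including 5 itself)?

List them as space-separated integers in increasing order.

Before: nodes reachable from 5: {1,2,3,4,5,6}
Adding (3,4): both endpoints already in same component. Reachability from 5 unchanged.
After: nodes reachable from 5: {1,2,3,4,5,6}

Answer: 1 2 3 4 5 6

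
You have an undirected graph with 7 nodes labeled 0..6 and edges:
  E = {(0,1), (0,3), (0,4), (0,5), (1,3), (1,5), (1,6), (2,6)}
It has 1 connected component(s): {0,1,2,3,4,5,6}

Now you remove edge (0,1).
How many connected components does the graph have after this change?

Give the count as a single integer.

Initial component count: 1
Remove (0,1): not a bridge. Count unchanged: 1.
  After removal, components: {0,1,2,3,4,5,6}
New component count: 1

Answer: 1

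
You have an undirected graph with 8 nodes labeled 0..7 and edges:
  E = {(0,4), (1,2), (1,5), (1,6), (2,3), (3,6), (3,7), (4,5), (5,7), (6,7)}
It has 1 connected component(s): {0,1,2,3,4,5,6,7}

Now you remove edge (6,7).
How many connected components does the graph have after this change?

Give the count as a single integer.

Initial component count: 1
Remove (6,7): not a bridge. Count unchanged: 1.
  After removal, components: {0,1,2,3,4,5,6,7}
New component count: 1

Answer: 1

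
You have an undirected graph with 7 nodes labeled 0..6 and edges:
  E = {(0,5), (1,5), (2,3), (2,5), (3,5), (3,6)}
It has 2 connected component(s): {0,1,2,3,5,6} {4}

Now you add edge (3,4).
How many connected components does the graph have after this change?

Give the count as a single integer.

Initial component count: 2
Add (3,4): merges two components. Count decreases: 2 -> 1.
New component count: 1

Answer: 1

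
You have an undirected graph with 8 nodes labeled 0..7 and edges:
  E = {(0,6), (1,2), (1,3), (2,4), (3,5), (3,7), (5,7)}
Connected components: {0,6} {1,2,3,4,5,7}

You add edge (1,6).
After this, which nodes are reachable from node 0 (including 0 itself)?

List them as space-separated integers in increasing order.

Before: nodes reachable from 0: {0,6}
Adding (1,6): merges 0's component with another. Reachability grows.
After: nodes reachable from 0: {0,1,2,3,4,5,6,7}

Answer: 0 1 2 3 4 5 6 7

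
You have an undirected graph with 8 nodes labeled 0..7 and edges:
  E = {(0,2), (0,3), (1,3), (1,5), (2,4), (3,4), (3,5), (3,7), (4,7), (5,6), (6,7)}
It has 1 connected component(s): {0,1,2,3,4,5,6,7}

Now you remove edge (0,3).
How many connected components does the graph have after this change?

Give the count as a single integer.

Initial component count: 1
Remove (0,3): not a bridge. Count unchanged: 1.
  After removal, components: {0,1,2,3,4,5,6,7}
New component count: 1

Answer: 1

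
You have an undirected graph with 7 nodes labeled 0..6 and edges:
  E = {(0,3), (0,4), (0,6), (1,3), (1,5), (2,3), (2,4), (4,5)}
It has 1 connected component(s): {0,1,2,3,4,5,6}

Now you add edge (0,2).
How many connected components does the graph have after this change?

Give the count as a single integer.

Initial component count: 1
Add (0,2): endpoints already in same component. Count unchanged: 1.
New component count: 1

Answer: 1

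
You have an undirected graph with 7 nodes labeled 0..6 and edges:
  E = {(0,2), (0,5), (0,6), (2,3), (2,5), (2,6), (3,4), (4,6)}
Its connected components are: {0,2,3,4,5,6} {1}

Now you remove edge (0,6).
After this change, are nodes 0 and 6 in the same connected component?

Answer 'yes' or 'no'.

Answer: yes

Derivation:
Initial components: {0,2,3,4,5,6} {1}
Removing edge (0,6): not a bridge — component count unchanged at 2.
New components: {0,2,3,4,5,6} {1}
Are 0 and 6 in the same component? yes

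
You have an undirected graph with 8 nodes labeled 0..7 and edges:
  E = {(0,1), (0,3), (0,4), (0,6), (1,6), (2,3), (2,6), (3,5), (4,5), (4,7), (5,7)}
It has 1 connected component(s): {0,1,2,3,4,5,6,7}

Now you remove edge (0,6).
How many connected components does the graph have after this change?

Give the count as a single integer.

Answer: 1

Derivation:
Initial component count: 1
Remove (0,6): not a bridge. Count unchanged: 1.
  After removal, components: {0,1,2,3,4,5,6,7}
New component count: 1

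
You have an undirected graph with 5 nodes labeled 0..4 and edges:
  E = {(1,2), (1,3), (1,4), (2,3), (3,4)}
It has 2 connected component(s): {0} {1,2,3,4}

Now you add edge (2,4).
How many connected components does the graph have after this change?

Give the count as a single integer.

Initial component count: 2
Add (2,4): endpoints already in same component. Count unchanged: 2.
New component count: 2

Answer: 2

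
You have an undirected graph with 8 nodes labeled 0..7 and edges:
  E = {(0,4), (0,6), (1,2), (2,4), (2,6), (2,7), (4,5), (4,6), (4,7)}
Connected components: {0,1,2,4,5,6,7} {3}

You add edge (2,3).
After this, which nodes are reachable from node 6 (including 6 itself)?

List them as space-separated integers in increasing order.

Before: nodes reachable from 6: {0,1,2,4,5,6,7}
Adding (2,3): merges 6's component with another. Reachability grows.
After: nodes reachable from 6: {0,1,2,3,4,5,6,7}

Answer: 0 1 2 3 4 5 6 7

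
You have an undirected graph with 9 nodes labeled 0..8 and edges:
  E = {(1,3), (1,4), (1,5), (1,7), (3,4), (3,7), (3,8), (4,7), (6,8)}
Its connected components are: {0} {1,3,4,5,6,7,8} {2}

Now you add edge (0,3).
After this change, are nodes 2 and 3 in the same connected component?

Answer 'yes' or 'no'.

Initial components: {0} {1,3,4,5,6,7,8} {2}
Adding edge (0,3): merges {0} and {1,3,4,5,6,7,8}.
New components: {0,1,3,4,5,6,7,8} {2}
Are 2 and 3 in the same component? no

Answer: no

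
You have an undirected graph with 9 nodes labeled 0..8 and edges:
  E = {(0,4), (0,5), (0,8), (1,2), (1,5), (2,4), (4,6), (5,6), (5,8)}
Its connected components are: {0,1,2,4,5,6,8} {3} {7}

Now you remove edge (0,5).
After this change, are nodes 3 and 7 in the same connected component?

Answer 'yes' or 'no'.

Initial components: {0,1,2,4,5,6,8} {3} {7}
Removing edge (0,5): not a bridge — component count unchanged at 3.
New components: {0,1,2,4,5,6,8} {3} {7}
Are 3 and 7 in the same component? no

Answer: no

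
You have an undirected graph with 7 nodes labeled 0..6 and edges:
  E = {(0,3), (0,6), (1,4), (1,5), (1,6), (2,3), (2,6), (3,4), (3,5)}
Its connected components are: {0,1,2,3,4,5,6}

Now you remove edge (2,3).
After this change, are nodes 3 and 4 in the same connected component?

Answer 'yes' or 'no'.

Initial components: {0,1,2,3,4,5,6}
Removing edge (2,3): not a bridge — component count unchanged at 1.
New components: {0,1,2,3,4,5,6}
Are 3 and 4 in the same component? yes

Answer: yes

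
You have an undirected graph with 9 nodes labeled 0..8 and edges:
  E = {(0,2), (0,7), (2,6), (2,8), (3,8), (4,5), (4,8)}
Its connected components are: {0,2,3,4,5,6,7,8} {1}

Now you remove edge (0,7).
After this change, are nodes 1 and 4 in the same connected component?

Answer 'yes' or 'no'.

Answer: no

Derivation:
Initial components: {0,2,3,4,5,6,7,8} {1}
Removing edge (0,7): it was a bridge — component count 2 -> 3.
New components: {0,2,3,4,5,6,8} {1} {7}
Are 1 and 4 in the same component? no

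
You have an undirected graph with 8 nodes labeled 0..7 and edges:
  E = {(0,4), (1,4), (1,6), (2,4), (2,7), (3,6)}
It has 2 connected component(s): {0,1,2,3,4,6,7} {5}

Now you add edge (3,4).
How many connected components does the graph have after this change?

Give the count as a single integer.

Initial component count: 2
Add (3,4): endpoints already in same component. Count unchanged: 2.
New component count: 2

Answer: 2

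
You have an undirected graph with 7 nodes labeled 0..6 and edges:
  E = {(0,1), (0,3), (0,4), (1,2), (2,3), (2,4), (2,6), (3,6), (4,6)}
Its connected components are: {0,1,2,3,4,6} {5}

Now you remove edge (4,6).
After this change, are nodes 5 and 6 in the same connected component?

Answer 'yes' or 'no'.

Initial components: {0,1,2,3,4,6} {5}
Removing edge (4,6): not a bridge — component count unchanged at 2.
New components: {0,1,2,3,4,6} {5}
Are 5 and 6 in the same component? no

Answer: no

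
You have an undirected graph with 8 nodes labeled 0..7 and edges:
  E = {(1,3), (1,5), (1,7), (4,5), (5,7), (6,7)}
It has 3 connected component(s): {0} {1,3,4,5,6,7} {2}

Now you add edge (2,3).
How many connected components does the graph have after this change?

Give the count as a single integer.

Answer: 2

Derivation:
Initial component count: 3
Add (2,3): merges two components. Count decreases: 3 -> 2.
New component count: 2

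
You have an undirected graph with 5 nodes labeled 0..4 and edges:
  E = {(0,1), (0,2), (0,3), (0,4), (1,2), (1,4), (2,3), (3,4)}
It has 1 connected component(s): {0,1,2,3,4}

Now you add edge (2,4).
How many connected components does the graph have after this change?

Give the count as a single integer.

Initial component count: 1
Add (2,4): endpoints already in same component. Count unchanged: 1.
New component count: 1

Answer: 1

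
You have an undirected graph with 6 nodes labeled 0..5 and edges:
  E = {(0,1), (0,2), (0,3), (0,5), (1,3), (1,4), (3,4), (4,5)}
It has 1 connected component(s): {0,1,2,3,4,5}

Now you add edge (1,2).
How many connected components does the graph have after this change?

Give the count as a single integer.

Initial component count: 1
Add (1,2): endpoints already in same component. Count unchanged: 1.
New component count: 1

Answer: 1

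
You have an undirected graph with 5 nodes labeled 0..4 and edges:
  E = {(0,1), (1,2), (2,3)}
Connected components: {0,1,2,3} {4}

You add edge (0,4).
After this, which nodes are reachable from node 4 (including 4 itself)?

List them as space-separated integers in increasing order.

Before: nodes reachable from 4: {4}
Adding (0,4): merges 4's component with another. Reachability grows.
After: nodes reachable from 4: {0,1,2,3,4}

Answer: 0 1 2 3 4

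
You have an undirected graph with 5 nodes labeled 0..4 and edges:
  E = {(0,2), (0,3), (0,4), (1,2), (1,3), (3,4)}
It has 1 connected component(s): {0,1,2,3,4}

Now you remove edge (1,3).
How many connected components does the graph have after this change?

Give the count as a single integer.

Initial component count: 1
Remove (1,3): not a bridge. Count unchanged: 1.
  After removal, components: {0,1,2,3,4}
New component count: 1

Answer: 1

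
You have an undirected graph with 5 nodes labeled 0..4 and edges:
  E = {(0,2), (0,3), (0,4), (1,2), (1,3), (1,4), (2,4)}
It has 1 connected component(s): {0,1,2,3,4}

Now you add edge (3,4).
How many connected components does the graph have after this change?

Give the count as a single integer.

Answer: 1

Derivation:
Initial component count: 1
Add (3,4): endpoints already in same component. Count unchanged: 1.
New component count: 1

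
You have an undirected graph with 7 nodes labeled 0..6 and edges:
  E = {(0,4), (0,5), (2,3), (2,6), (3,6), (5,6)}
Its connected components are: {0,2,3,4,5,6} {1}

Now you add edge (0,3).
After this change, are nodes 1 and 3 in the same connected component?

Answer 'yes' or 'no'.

Initial components: {0,2,3,4,5,6} {1}
Adding edge (0,3): both already in same component {0,2,3,4,5,6}. No change.
New components: {0,2,3,4,5,6} {1}
Are 1 and 3 in the same component? no

Answer: no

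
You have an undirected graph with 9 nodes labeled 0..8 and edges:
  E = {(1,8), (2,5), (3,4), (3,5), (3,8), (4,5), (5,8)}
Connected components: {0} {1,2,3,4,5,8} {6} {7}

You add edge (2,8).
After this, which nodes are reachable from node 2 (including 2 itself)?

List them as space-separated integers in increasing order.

Answer: 1 2 3 4 5 8

Derivation:
Before: nodes reachable from 2: {1,2,3,4,5,8}
Adding (2,8): both endpoints already in same component. Reachability from 2 unchanged.
After: nodes reachable from 2: {1,2,3,4,5,8}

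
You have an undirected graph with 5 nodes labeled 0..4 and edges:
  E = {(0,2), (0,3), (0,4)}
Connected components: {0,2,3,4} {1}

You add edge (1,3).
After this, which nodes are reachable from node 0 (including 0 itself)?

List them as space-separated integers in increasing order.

Before: nodes reachable from 0: {0,2,3,4}
Adding (1,3): merges 0's component with another. Reachability grows.
After: nodes reachable from 0: {0,1,2,3,4}

Answer: 0 1 2 3 4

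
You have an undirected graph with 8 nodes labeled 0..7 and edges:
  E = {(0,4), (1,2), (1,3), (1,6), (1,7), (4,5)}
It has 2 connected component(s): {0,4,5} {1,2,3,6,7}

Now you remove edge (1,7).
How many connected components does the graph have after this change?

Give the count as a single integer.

Answer: 3

Derivation:
Initial component count: 2
Remove (1,7): it was a bridge. Count increases: 2 -> 3.
  After removal, components: {0,4,5} {1,2,3,6} {7}
New component count: 3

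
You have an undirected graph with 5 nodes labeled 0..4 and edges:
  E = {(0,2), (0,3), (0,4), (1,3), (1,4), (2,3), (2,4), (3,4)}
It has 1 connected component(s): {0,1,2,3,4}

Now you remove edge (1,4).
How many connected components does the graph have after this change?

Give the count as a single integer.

Answer: 1

Derivation:
Initial component count: 1
Remove (1,4): not a bridge. Count unchanged: 1.
  After removal, components: {0,1,2,3,4}
New component count: 1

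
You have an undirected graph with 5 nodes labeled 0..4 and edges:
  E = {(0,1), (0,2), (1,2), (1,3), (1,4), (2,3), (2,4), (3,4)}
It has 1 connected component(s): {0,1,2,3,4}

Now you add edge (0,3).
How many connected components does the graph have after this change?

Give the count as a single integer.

Answer: 1

Derivation:
Initial component count: 1
Add (0,3): endpoints already in same component. Count unchanged: 1.
New component count: 1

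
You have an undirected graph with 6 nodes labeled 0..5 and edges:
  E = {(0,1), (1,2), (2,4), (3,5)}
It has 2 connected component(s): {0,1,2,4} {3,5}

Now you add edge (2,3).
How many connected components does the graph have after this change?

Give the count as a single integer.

Initial component count: 2
Add (2,3): merges two components. Count decreases: 2 -> 1.
New component count: 1

Answer: 1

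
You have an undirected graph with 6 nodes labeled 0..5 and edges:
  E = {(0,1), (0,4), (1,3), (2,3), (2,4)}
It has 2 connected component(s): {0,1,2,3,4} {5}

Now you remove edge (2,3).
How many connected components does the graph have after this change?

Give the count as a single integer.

Answer: 2

Derivation:
Initial component count: 2
Remove (2,3): not a bridge. Count unchanged: 2.
  After removal, components: {0,1,2,3,4} {5}
New component count: 2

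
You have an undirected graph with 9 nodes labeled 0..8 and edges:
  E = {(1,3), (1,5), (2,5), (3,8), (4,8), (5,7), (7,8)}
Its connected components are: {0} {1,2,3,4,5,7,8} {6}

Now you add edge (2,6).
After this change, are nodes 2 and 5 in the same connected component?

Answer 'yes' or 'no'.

Answer: yes

Derivation:
Initial components: {0} {1,2,3,4,5,7,8} {6}
Adding edge (2,6): merges {1,2,3,4,5,7,8} and {6}.
New components: {0} {1,2,3,4,5,6,7,8}
Are 2 and 5 in the same component? yes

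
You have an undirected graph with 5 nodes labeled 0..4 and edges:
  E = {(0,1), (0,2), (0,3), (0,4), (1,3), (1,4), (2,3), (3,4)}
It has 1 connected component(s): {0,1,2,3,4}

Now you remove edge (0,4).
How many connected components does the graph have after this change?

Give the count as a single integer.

Initial component count: 1
Remove (0,4): not a bridge. Count unchanged: 1.
  After removal, components: {0,1,2,3,4}
New component count: 1

Answer: 1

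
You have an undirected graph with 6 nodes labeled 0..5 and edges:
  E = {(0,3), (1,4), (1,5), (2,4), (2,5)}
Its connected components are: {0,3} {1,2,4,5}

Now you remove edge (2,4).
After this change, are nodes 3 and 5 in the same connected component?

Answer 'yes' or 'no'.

Initial components: {0,3} {1,2,4,5}
Removing edge (2,4): not a bridge — component count unchanged at 2.
New components: {0,3} {1,2,4,5}
Are 3 and 5 in the same component? no

Answer: no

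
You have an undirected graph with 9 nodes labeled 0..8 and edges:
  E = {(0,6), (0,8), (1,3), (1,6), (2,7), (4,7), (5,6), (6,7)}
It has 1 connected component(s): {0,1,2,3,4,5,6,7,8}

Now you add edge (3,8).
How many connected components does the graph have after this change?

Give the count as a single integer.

Initial component count: 1
Add (3,8): endpoints already in same component. Count unchanged: 1.
New component count: 1

Answer: 1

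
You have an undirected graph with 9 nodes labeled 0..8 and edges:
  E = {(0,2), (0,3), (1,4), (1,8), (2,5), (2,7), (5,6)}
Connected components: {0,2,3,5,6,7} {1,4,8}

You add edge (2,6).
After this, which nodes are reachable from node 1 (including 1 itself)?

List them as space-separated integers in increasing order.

Answer: 1 4 8

Derivation:
Before: nodes reachable from 1: {1,4,8}
Adding (2,6): both endpoints already in same component. Reachability from 1 unchanged.
After: nodes reachable from 1: {1,4,8}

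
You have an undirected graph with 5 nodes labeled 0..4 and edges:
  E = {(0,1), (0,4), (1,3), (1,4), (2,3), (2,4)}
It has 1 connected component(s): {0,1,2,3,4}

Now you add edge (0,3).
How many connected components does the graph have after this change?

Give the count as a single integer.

Answer: 1

Derivation:
Initial component count: 1
Add (0,3): endpoints already in same component. Count unchanged: 1.
New component count: 1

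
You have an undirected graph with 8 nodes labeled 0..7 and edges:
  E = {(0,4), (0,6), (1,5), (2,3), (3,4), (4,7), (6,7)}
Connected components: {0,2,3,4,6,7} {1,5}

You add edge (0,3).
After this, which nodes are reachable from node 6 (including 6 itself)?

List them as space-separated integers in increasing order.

Answer: 0 2 3 4 6 7

Derivation:
Before: nodes reachable from 6: {0,2,3,4,6,7}
Adding (0,3): both endpoints already in same component. Reachability from 6 unchanged.
After: nodes reachable from 6: {0,2,3,4,6,7}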